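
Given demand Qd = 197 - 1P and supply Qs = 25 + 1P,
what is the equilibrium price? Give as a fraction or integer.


At equilibrium, Qd = Qs.
197 - 1P = 25 + 1P
197 - 25 = 1P + 1P
172 = 2P
P* = 172/2 = 86

86


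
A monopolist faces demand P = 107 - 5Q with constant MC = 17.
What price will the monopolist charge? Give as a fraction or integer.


MR = 107 - 10Q
Set MR = MC: 107 - 10Q = 17
Q* = 9
Substitute into demand:
P* = 107 - 5*9 = 62

62


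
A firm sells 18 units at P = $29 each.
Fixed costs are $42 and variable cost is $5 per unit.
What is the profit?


Total Revenue = P * Q = 29 * 18 = $522
Total Cost = FC + VC*Q = 42 + 5*18 = $132
Profit = TR - TC = 522 - 132 = $390

$390


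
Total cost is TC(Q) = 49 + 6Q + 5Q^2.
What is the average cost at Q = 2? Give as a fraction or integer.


TC(2) = 49 + 6*2 + 5*2^2
TC(2) = 49 + 12 + 20 = 81
AC = TC/Q = 81/2 = 81/2

81/2


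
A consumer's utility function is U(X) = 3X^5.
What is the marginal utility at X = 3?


MU = dU/dX = 3*5*X^(5-1)
MU = 15*X^4
At X = 3:
MU = 15 * 3^4
MU = 15 * 81 = 1215

1215


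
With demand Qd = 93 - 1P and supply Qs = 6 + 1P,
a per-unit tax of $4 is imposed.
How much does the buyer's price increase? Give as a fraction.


With a per-unit tax, the buyer's price increase depends on relative slopes.
Supply slope: d = 1, Demand slope: b = 1
Buyer's price increase = d * tax / (b + d)
= 1 * 4 / (1 + 1)
= 4 / 2 = 2

2


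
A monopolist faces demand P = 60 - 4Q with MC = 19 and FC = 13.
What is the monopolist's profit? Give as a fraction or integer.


MR = MC: 60 - 8Q = 19
Q* = 41/8
P* = 60 - 4*41/8 = 79/2
Profit = (P* - MC)*Q* - FC
= (79/2 - 19)*41/8 - 13
= 41/2*41/8 - 13
= 1681/16 - 13 = 1473/16

1473/16


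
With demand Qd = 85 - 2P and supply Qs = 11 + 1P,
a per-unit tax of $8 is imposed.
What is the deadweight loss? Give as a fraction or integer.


Pre-tax equilibrium quantity: Q* = 107/3
Post-tax equilibrium quantity: Q_tax = 91/3
Reduction in quantity: Q* - Q_tax = 16/3
DWL = (1/2) * tax * (Q* - Q_tax)
DWL = (1/2) * 8 * 16/3 = 64/3

64/3


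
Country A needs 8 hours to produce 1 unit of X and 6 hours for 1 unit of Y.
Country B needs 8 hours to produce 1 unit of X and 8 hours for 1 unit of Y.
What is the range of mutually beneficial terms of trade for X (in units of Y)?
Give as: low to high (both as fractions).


Opportunity cost of X for Country A = hours_X / hours_Y = 8/6 = 4/3 units of Y
Opportunity cost of X for Country B = hours_X / hours_Y = 8/8 = 1 units of Y
Terms of trade must be between the two opportunity costs.
Range: 1 to 4/3

1 to 4/3


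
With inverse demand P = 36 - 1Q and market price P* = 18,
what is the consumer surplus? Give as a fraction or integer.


Maximum willingness to pay (at Q=0): P_max = 36
Quantity demanded at P* = 18:
Q* = (36 - 18)/1 = 18
CS = (1/2) * Q* * (P_max - P*)
CS = (1/2) * 18 * (36 - 18)
CS = (1/2) * 18 * 18 = 162

162


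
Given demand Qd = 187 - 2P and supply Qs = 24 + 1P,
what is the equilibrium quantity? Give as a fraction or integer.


First find equilibrium price:
187 - 2P = 24 + 1P
P* = 163/3 = 163/3
Then substitute into demand:
Q* = 187 - 2 * 163/3 = 235/3

235/3


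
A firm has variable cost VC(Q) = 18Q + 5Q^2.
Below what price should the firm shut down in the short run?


AVC(Q) = VC(Q)/Q = 18 + 5Q
AVC is increasing in Q, so minimum AVC is at Q -> 0+.
Min AVC = 18
The firm should shut down if P < 18.

18


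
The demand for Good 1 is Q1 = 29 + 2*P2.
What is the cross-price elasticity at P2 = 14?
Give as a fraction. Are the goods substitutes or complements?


dQ1/dP2 = 2
At P2 = 14: Q1 = 29 + 2*14 = 57
Exy = (dQ1/dP2)(P2/Q1) = 2 * 14 / 57 = 28/57
Since Exy > 0, the goods are substitutes.

28/57 (substitutes)


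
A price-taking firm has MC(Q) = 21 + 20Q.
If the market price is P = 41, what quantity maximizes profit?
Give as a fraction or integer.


In perfect competition, profit is maximized where P = MC.
41 = 21 + 20Q
20 = 20Q
Q* = 20/20 = 1

1


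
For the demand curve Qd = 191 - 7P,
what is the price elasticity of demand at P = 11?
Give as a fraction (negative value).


dQ/dP = -7
At P = 11: Q = 191 - 7*11 = 114
E = (dQ/dP)(P/Q) = (-7)(11/114) = -77/114

-77/114


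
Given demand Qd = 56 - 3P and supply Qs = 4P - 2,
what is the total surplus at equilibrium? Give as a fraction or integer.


Find equilibrium: 56 - 3P = 4P - 2
56 + 2 = 7P
P* = 58/7 = 58/7
Q* = 4*58/7 - 2 = 218/7
Inverse demand: P = 56/3 - Q/3, so P_max = 56/3
Inverse supply: P = 1/2 + Q/4, so P_min = 1/2
CS = (1/2) * 218/7 * (56/3 - 58/7) = 23762/147
PS = (1/2) * 218/7 * (58/7 - 1/2) = 11881/98
TS = CS + PS = 23762/147 + 11881/98 = 11881/42

11881/42


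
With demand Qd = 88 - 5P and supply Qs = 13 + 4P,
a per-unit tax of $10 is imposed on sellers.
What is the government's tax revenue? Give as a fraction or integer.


With tax on sellers, new supply: Qs' = 13 + 4(P - 10)
= 4P - 27
New equilibrium quantity:
Q_new = 217/9
Tax revenue = tax * Q_new = 10 * 217/9 = 2170/9

2170/9


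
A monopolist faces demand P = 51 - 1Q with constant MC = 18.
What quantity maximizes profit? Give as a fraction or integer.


TR = P*Q = (51 - 1Q)Q = 51Q - 1Q^2
MR = dTR/dQ = 51 - 2Q
Set MR = MC:
51 - 2Q = 18
33 = 2Q
Q* = 33/2 = 33/2

33/2


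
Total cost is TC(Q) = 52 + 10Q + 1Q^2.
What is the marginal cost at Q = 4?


MC = dTC/dQ = 10 + 2*1*Q
At Q = 4:
MC = 10 + 2*4
MC = 10 + 8 = 18

18


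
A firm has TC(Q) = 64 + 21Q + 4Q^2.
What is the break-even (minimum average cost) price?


AC(Q) = 64/Q + 21 + 4Q
To minimize: dAC/dQ = -64/Q^2 + 4 = 0
Q^2 = 64/4 = 16
Q* = 4
Min AC = 64/4 + 21 + 4*4
Min AC = 16 + 21 + 16 = 53

53


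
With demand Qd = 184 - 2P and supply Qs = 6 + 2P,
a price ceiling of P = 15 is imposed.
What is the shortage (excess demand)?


At P = 15:
Qd = 184 - 2*15 = 154
Qs = 6 + 2*15 = 36
Shortage = Qd - Qs = 154 - 36 = 118

118


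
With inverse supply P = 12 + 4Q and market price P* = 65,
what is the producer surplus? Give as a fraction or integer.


Minimum supply price (at Q=0): P_min = 12
Quantity supplied at P* = 65:
Q* = (65 - 12)/4 = 53/4
PS = (1/2) * Q* * (P* - P_min)
PS = (1/2) * 53/4 * (65 - 12)
PS = (1/2) * 53/4 * 53 = 2809/8

2809/8


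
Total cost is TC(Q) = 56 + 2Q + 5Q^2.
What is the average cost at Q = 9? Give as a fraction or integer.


TC(9) = 56 + 2*9 + 5*9^2
TC(9) = 56 + 18 + 405 = 479
AC = TC/Q = 479/9 = 479/9

479/9


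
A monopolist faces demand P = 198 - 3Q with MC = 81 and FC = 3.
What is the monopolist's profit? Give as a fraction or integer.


MR = MC: 198 - 6Q = 81
Q* = 39/2
P* = 198 - 3*39/2 = 279/2
Profit = (P* - MC)*Q* - FC
= (279/2 - 81)*39/2 - 3
= 117/2*39/2 - 3
= 4563/4 - 3 = 4551/4

4551/4


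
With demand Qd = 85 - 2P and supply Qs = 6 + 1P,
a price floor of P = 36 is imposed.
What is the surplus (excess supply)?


At P = 36:
Qd = 85 - 2*36 = 13
Qs = 6 + 1*36 = 42
Surplus = Qs - Qd = 42 - 13 = 29

29


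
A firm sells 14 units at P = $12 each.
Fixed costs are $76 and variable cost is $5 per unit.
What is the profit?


Total Revenue = P * Q = 12 * 14 = $168
Total Cost = FC + VC*Q = 76 + 5*14 = $146
Profit = TR - TC = 168 - 146 = $22

$22


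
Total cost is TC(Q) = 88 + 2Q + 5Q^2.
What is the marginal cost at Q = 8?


MC = dTC/dQ = 2 + 2*5*Q
At Q = 8:
MC = 2 + 10*8
MC = 2 + 80 = 82

82


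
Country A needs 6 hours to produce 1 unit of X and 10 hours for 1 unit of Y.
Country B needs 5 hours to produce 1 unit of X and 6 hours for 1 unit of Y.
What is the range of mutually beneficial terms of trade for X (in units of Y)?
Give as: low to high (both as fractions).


Opportunity cost of X for Country A = hours_X / hours_Y = 6/10 = 3/5 units of Y
Opportunity cost of X for Country B = hours_X / hours_Y = 5/6 = 5/6 units of Y
Terms of trade must be between the two opportunity costs.
Range: 3/5 to 5/6

3/5 to 5/6


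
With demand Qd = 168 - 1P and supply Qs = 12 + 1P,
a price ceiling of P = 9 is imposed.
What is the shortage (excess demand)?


At P = 9:
Qd = 168 - 1*9 = 159
Qs = 12 + 1*9 = 21
Shortage = Qd - Qs = 159 - 21 = 138

138


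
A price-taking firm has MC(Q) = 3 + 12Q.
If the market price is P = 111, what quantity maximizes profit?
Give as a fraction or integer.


In perfect competition, profit is maximized where P = MC.
111 = 3 + 12Q
108 = 12Q
Q* = 108/12 = 9

9


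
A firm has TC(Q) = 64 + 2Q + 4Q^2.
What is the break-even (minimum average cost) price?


AC(Q) = 64/Q + 2 + 4Q
To minimize: dAC/dQ = -64/Q^2 + 4 = 0
Q^2 = 64/4 = 16
Q* = 4
Min AC = 64/4 + 2 + 4*4
Min AC = 16 + 2 + 16 = 34

34


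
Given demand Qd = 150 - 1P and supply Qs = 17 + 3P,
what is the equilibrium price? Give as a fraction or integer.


At equilibrium, Qd = Qs.
150 - 1P = 17 + 3P
150 - 17 = 1P + 3P
133 = 4P
P* = 133/4 = 133/4

133/4


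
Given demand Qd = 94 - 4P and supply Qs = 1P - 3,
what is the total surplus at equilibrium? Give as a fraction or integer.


Find equilibrium: 94 - 4P = 1P - 3
94 + 3 = 5P
P* = 97/5 = 97/5
Q* = 1*97/5 - 3 = 82/5
Inverse demand: P = 47/2 - Q/4, so P_max = 47/2
Inverse supply: P = 3 + Q/1, so P_min = 3
CS = (1/2) * 82/5 * (47/2 - 97/5) = 1681/50
PS = (1/2) * 82/5 * (97/5 - 3) = 3362/25
TS = CS + PS = 1681/50 + 3362/25 = 1681/10

1681/10


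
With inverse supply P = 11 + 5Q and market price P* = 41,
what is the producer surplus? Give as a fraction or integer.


Minimum supply price (at Q=0): P_min = 11
Quantity supplied at P* = 41:
Q* = (41 - 11)/5 = 6
PS = (1/2) * Q* * (P* - P_min)
PS = (1/2) * 6 * (41 - 11)
PS = (1/2) * 6 * 30 = 90

90


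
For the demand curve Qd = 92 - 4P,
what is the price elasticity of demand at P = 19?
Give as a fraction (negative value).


dQ/dP = -4
At P = 19: Q = 92 - 4*19 = 16
E = (dQ/dP)(P/Q) = (-4)(19/16) = -19/4

-19/4


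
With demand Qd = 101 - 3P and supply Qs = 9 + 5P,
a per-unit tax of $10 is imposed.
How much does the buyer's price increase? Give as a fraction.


With a per-unit tax, the buyer's price increase depends on relative slopes.
Supply slope: d = 5, Demand slope: b = 3
Buyer's price increase = d * tax / (b + d)
= 5 * 10 / (3 + 5)
= 50 / 8 = 25/4

25/4


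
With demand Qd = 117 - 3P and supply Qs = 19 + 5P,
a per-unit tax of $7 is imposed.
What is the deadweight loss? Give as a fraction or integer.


Pre-tax equilibrium quantity: Q* = 321/4
Post-tax equilibrium quantity: Q_tax = 537/8
Reduction in quantity: Q* - Q_tax = 105/8
DWL = (1/2) * tax * (Q* - Q_tax)
DWL = (1/2) * 7 * 105/8 = 735/16

735/16


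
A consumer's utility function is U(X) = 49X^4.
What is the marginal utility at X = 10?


MU = dU/dX = 49*4*X^(4-1)
MU = 196*X^3
At X = 10:
MU = 196 * 10^3
MU = 196 * 1000 = 196000

196000


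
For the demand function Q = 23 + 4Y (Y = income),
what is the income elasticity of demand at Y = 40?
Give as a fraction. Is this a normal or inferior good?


dQ/dY = 4
At Y = 40: Q = 23 + 4*40 = 183
Ey = (dQ/dY)(Y/Q) = 4 * 40 / 183 = 160/183
Since Ey > 0, this is a normal good.

160/183 (normal good)


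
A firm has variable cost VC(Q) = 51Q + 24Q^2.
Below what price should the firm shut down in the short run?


AVC(Q) = VC(Q)/Q = 51 + 24Q
AVC is increasing in Q, so minimum AVC is at Q -> 0+.
Min AVC = 51
The firm should shut down if P < 51.

51


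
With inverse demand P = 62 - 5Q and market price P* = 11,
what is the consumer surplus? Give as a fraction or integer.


Maximum willingness to pay (at Q=0): P_max = 62
Quantity demanded at P* = 11:
Q* = (62 - 11)/5 = 51/5
CS = (1/2) * Q* * (P_max - P*)
CS = (1/2) * 51/5 * (62 - 11)
CS = (1/2) * 51/5 * 51 = 2601/10

2601/10


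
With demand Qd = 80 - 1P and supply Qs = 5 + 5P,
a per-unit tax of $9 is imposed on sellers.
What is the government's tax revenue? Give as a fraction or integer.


With tax on sellers, new supply: Qs' = 5 + 5(P - 9)
= 5P - 40
New equilibrium quantity:
Q_new = 60
Tax revenue = tax * Q_new = 9 * 60 = 540

540


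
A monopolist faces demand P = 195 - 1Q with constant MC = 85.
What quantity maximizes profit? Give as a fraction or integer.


TR = P*Q = (195 - 1Q)Q = 195Q - 1Q^2
MR = dTR/dQ = 195 - 2Q
Set MR = MC:
195 - 2Q = 85
110 = 2Q
Q* = 110/2 = 55

55


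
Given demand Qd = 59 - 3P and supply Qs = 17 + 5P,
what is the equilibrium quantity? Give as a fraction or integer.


First find equilibrium price:
59 - 3P = 17 + 5P
P* = 42/8 = 21/4
Then substitute into demand:
Q* = 59 - 3 * 21/4 = 173/4

173/4


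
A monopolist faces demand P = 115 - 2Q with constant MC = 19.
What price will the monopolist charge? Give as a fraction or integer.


MR = 115 - 4Q
Set MR = MC: 115 - 4Q = 19
Q* = 24
Substitute into demand:
P* = 115 - 2*24 = 67

67


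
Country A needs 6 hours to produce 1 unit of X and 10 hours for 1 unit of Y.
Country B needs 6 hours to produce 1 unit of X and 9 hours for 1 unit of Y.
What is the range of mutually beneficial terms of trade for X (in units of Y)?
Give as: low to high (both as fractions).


Opportunity cost of X for Country A = hours_X / hours_Y = 6/10 = 3/5 units of Y
Opportunity cost of X for Country B = hours_X / hours_Y = 6/9 = 2/3 units of Y
Terms of trade must be between the two opportunity costs.
Range: 3/5 to 2/3

3/5 to 2/3


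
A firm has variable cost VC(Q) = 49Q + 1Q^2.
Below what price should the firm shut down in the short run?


AVC(Q) = VC(Q)/Q = 49 + 1Q
AVC is increasing in Q, so minimum AVC is at Q -> 0+.
Min AVC = 49
The firm should shut down if P < 49.

49


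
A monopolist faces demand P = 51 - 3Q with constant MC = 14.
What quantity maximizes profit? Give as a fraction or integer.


TR = P*Q = (51 - 3Q)Q = 51Q - 3Q^2
MR = dTR/dQ = 51 - 6Q
Set MR = MC:
51 - 6Q = 14
37 = 6Q
Q* = 37/6 = 37/6

37/6


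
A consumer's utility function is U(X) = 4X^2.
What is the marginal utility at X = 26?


MU = dU/dX = 4*2*X^(2-1)
MU = 8*X^1
At X = 26:
MU = 8 * 26^1
MU = 8 * 26 = 208

208


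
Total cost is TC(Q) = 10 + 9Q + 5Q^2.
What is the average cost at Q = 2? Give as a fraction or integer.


TC(2) = 10 + 9*2 + 5*2^2
TC(2) = 10 + 18 + 20 = 48
AC = TC/Q = 48/2 = 24

24


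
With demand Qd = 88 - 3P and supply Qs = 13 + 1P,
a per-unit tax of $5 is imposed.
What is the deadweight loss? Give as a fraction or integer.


Pre-tax equilibrium quantity: Q* = 127/4
Post-tax equilibrium quantity: Q_tax = 28
Reduction in quantity: Q* - Q_tax = 15/4
DWL = (1/2) * tax * (Q* - Q_tax)
DWL = (1/2) * 5 * 15/4 = 75/8

75/8


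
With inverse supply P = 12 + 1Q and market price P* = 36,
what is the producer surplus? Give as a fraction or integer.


Minimum supply price (at Q=0): P_min = 12
Quantity supplied at P* = 36:
Q* = (36 - 12)/1 = 24
PS = (1/2) * Q* * (P* - P_min)
PS = (1/2) * 24 * (36 - 12)
PS = (1/2) * 24 * 24 = 288

288


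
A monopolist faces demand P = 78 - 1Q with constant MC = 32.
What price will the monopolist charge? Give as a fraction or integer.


MR = 78 - 2Q
Set MR = MC: 78 - 2Q = 32
Q* = 23
Substitute into demand:
P* = 78 - 1*23 = 55

55


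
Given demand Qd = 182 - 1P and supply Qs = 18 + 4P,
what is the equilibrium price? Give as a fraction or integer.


At equilibrium, Qd = Qs.
182 - 1P = 18 + 4P
182 - 18 = 1P + 4P
164 = 5P
P* = 164/5 = 164/5

164/5


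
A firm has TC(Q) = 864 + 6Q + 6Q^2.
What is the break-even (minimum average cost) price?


AC(Q) = 864/Q + 6 + 6Q
To minimize: dAC/dQ = -864/Q^2 + 6 = 0
Q^2 = 864/6 = 144
Q* = 12
Min AC = 864/12 + 6 + 6*12
Min AC = 72 + 6 + 72 = 150

150


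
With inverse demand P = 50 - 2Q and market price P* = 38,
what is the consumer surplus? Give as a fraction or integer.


Maximum willingness to pay (at Q=0): P_max = 50
Quantity demanded at P* = 38:
Q* = (50 - 38)/2 = 6
CS = (1/2) * Q* * (P_max - P*)
CS = (1/2) * 6 * (50 - 38)
CS = (1/2) * 6 * 12 = 36

36


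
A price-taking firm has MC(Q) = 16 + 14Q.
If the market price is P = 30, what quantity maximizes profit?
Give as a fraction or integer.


In perfect competition, profit is maximized where P = MC.
30 = 16 + 14Q
14 = 14Q
Q* = 14/14 = 1

1


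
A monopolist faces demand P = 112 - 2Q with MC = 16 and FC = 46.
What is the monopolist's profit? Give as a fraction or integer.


MR = MC: 112 - 4Q = 16
Q* = 24
P* = 112 - 2*24 = 64
Profit = (P* - MC)*Q* - FC
= (64 - 16)*24 - 46
= 48*24 - 46
= 1152 - 46 = 1106

1106


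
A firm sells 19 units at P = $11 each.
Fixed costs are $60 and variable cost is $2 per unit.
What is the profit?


Total Revenue = P * Q = 11 * 19 = $209
Total Cost = FC + VC*Q = 60 + 2*19 = $98
Profit = TR - TC = 209 - 98 = $111

$111


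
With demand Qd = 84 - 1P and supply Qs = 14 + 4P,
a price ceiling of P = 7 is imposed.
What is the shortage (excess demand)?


At P = 7:
Qd = 84 - 1*7 = 77
Qs = 14 + 4*7 = 42
Shortage = Qd - Qs = 77 - 42 = 35

35


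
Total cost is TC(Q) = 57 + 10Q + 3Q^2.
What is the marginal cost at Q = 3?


MC = dTC/dQ = 10 + 2*3*Q
At Q = 3:
MC = 10 + 6*3
MC = 10 + 18 = 28

28


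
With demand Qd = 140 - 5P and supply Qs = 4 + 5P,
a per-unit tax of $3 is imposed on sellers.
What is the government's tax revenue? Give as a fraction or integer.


With tax on sellers, new supply: Qs' = 4 + 5(P - 3)
= 5P - 11
New equilibrium quantity:
Q_new = 129/2
Tax revenue = tax * Q_new = 3 * 129/2 = 387/2

387/2


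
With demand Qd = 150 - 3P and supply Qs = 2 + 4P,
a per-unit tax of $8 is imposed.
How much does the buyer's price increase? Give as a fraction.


With a per-unit tax, the buyer's price increase depends on relative slopes.
Supply slope: d = 4, Demand slope: b = 3
Buyer's price increase = d * tax / (b + d)
= 4 * 8 / (3 + 4)
= 32 / 7 = 32/7

32/7


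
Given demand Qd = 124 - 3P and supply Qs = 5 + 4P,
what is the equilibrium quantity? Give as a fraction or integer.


First find equilibrium price:
124 - 3P = 5 + 4P
P* = 119/7 = 17
Then substitute into demand:
Q* = 124 - 3 * 17 = 73

73


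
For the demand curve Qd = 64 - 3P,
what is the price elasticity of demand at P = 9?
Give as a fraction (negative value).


dQ/dP = -3
At P = 9: Q = 64 - 3*9 = 37
E = (dQ/dP)(P/Q) = (-3)(9/37) = -27/37

-27/37


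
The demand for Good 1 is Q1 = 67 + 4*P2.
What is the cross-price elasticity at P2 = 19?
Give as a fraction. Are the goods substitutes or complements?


dQ1/dP2 = 4
At P2 = 19: Q1 = 67 + 4*19 = 143
Exy = (dQ1/dP2)(P2/Q1) = 4 * 19 / 143 = 76/143
Since Exy > 0, the goods are substitutes.

76/143 (substitutes)


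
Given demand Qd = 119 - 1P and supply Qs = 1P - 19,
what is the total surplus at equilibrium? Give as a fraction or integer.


Find equilibrium: 119 - 1P = 1P - 19
119 + 19 = 2P
P* = 138/2 = 69
Q* = 1*69 - 19 = 50
Inverse demand: P = 119 - Q/1, so P_max = 119
Inverse supply: P = 19 + Q/1, so P_min = 19
CS = (1/2) * 50 * (119 - 69) = 1250
PS = (1/2) * 50 * (69 - 19) = 1250
TS = CS + PS = 1250 + 1250 = 2500

2500


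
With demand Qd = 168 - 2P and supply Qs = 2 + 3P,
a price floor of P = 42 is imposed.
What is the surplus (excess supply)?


At P = 42:
Qd = 168 - 2*42 = 84
Qs = 2 + 3*42 = 128
Surplus = Qs - Qd = 128 - 84 = 44

44


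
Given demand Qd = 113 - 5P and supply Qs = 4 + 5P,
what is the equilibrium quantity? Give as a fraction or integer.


First find equilibrium price:
113 - 5P = 4 + 5P
P* = 109/10 = 109/10
Then substitute into demand:
Q* = 113 - 5 * 109/10 = 117/2

117/2


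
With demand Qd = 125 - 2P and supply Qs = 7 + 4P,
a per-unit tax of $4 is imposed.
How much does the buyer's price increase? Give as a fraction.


With a per-unit tax, the buyer's price increase depends on relative slopes.
Supply slope: d = 4, Demand slope: b = 2
Buyer's price increase = d * tax / (b + d)
= 4 * 4 / (2 + 4)
= 16 / 6 = 8/3

8/3


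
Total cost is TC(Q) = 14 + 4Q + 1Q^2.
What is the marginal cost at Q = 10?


MC = dTC/dQ = 4 + 2*1*Q
At Q = 10:
MC = 4 + 2*10
MC = 4 + 20 = 24

24


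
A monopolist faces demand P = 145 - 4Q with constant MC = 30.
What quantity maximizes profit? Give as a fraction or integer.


TR = P*Q = (145 - 4Q)Q = 145Q - 4Q^2
MR = dTR/dQ = 145 - 8Q
Set MR = MC:
145 - 8Q = 30
115 = 8Q
Q* = 115/8 = 115/8

115/8


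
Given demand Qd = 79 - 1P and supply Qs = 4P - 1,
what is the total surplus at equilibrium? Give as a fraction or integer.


Find equilibrium: 79 - 1P = 4P - 1
79 + 1 = 5P
P* = 80/5 = 16
Q* = 4*16 - 1 = 63
Inverse demand: P = 79 - Q/1, so P_max = 79
Inverse supply: P = 1/4 + Q/4, so P_min = 1/4
CS = (1/2) * 63 * (79 - 16) = 3969/2
PS = (1/2) * 63 * (16 - 1/4) = 3969/8
TS = CS + PS = 3969/2 + 3969/8 = 19845/8

19845/8


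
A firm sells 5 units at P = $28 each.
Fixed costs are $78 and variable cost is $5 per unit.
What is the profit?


Total Revenue = P * Q = 28 * 5 = $140
Total Cost = FC + VC*Q = 78 + 5*5 = $103
Profit = TR - TC = 140 - 103 = $37

$37


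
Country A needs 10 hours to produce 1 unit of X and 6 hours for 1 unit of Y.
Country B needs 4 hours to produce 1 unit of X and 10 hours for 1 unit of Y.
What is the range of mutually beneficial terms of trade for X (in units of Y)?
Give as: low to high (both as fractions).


Opportunity cost of X for Country A = hours_X / hours_Y = 10/6 = 5/3 units of Y
Opportunity cost of X for Country B = hours_X / hours_Y = 4/10 = 2/5 units of Y
Terms of trade must be between the two opportunity costs.
Range: 2/5 to 5/3

2/5 to 5/3


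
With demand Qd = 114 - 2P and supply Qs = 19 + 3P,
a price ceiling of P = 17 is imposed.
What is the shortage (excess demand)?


At P = 17:
Qd = 114 - 2*17 = 80
Qs = 19 + 3*17 = 70
Shortage = Qd - Qs = 80 - 70 = 10

10


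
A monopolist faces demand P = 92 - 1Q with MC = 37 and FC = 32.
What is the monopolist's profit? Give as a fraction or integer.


MR = MC: 92 - 2Q = 37
Q* = 55/2
P* = 92 - 1*55/2 = 129/2
Profit = (P* - MC)*Q* - FC
= (129/2 - 37)*55/2 - 32
= 55/2*55/2 - 32
= 3025/4 - 32 = 2897/4

2897/4


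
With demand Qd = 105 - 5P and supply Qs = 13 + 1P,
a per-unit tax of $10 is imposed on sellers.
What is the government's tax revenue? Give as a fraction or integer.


With tax on sellers, new supply: Qs' = 13 + 1(P - 10)
= 3 + 1P
New equilibrium quantity:
Q_new = 20
Tax revenue = tax * Q_new = 10 * 20 = 200

200


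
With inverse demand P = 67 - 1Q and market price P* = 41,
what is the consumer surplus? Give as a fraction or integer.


Maximum willingness to pay (at Q=0): P_max = 67
Quantity demanded at P* = 41:
Q* = (67 - 41)/1 = 26
CS = (1/2) * Q* * (P_max - P*)
CS = (1/2) * 26 * (67 - 41)
CS = (1/2) * 26 * 26 = 338

338


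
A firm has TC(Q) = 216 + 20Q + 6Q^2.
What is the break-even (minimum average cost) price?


AC(Q) = 216/Q + 20 + 6Q
To minimize: dAC/dQ = -216/Q^2 + 6 = 0
Q^2 = 216/6 = 36
Q* = 6
Min AC = 216/6 + 20 + 6*6
Min AC = 36 + 20 + 36 = 92

92


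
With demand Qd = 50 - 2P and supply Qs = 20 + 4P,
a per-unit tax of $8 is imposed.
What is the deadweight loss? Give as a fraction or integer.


Pre-tax equilibrium quantity: Q* = 40
Post-tax equilibrium quantity: Q_tax = 88/3
Reduction in quantity: Q* - Q_tax = 32/3
DWL = (1/2) * tax * (Q* - Q_tax)
DWL = (1/2) * 8 * 32/3 = 128/3

128/3


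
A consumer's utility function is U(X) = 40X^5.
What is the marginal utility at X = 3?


MU = dU/dX = 40*5*X^(5-1)
MU = 200*X^4
At X = 3:
MU = 200 * 3^4
MU = 200 * 81 = 16200

16200


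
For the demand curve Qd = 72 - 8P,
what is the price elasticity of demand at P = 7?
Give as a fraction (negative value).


dQ/dP = -8
At P = 7: Q = 72 - 8*7 = 16
E = (dQ/dP)(P/Q) = (-8)(7/16) = -7/2

-7/2


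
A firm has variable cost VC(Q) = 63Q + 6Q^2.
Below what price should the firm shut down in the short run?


AVC(Q) = VC(Q)/Q = 63 + 6Q
AVC is increasing in Q, so minimum AVC is at Q -> 0+.
Min AVC = 63
The firm should shut down if P < 63.

63


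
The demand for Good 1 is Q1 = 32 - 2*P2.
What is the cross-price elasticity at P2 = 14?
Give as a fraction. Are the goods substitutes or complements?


dQ1/dP2 = -2
At P2 = 14: Q1 = 32 - 2*14 = 4
Exy = (dQ1/dP2)(P2/Q1) = -2 * 14 / 4 = -7
Since Exy < 0, the goods are complements.

-7 (complements)


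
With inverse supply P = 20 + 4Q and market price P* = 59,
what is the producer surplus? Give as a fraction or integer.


Minimum supply price (at Q=0): P_min = 20
Quantity supplied at P* = 59:
Q* = (59 - 20)/4 = 39/4
PS = (1/2) * Q* * (P* - P_min)
PS = (1/2) * 39/4 * (59 - 20)
PS = (1/2) * 39/4 * 39 = 1521/8

1521/8


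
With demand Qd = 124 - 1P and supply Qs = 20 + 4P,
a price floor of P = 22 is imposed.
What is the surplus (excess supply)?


At P = 22:
Qd = 124 - 1*22 = 102
Qs = 20 + 4*22 = 108
Surplus = Qs - Qd = 108 - 102 = 6

6


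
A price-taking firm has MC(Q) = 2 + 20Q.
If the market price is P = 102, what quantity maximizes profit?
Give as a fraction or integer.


In perfect competition, profit is maximized where P = MC.
102 = 2 + 20Q
100 = 20Q
Q* = 100/20 = 5

5


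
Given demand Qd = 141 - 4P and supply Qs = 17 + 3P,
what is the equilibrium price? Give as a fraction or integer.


At equilibrium, Qd = Qs.
141 - 4P = 17 + 3P
141 - 17 = 4P + 3P
124 = 7P
P* = 124/7 = 124/7

124/7


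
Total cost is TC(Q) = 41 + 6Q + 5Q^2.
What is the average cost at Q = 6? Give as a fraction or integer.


TC(6) = 41 + 6*6 + 5*6^2
TC(6) = 41 + 36 + 180 = 257
AC = TC/Q = 257/6 = 257/6

257/6


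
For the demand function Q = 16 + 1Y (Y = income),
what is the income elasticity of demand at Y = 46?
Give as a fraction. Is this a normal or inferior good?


dQ/dY = 1
At Y = 46: Q = 16 + 1*46 = 62
Ey = (dQ/dY)(Y/Q) = 1 * 46 / 62 = 23/31
Since Ey > 0, this is a normal good.

23/31 (normal good)


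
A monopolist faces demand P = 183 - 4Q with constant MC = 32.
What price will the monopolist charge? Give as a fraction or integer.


MR = 183 - 8Q
Set MR = MC: 183 - 8Q = 32
Q* = 151/8
Substitute into demand:
P* = 183 - 4*151/8 = 215/2

215/2


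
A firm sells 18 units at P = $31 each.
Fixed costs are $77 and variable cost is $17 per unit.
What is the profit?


Total Revenue = P * Q = 31 * 18 = $558
Total Cost = FC + VC*Q = 77 + 17*18 = $383
Profit = TR - TC = 558 - 383 = $175

$175


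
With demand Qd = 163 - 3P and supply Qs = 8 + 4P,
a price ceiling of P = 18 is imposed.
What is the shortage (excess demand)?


At P = 18:
Qd = 163 - 3*18 = 109
Qs = 8 + 4*18 = 80
Shortage = Qd - Qs = 109 - 80 = 29

29


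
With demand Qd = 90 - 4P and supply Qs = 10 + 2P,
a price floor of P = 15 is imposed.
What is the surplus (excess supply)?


At P = 15:
Qd = 90 - 4*15 = 30
Qs = 10 + 2*15 = 40
Surplus = Qs - Qd = 40 - 30 = 10

10


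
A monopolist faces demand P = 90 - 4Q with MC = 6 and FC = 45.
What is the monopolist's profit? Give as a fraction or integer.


MR = MC: 90 - 8Q = 6
Q* = 21/2
P* = 90 - 4*21/2 = 48
Profit = (P* - MC)*Q* - FC
= (48 - 6)*21/2 - 45
= 42*21/2 - 45
= 441 - 45 = 396

396


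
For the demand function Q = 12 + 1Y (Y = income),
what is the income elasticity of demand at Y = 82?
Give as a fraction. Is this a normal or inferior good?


dQ/dY = 1
At Y = 82: Q = 12 + 1*82 = 94
Ey = (dQ/dY)(Y/Q) = 1 * 82 / 94 = 41/47
Since Ey > 0, this is a normal good.

41/47 (normal good)


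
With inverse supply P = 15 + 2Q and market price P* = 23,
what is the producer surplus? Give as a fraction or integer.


Minimum supply price (at Q=0): P_min = 15
Quantity supplied at P* = 23:
Q* = (23 - 15)/2 = 4
PS = (1/2) * Q* * (P* - P_min)
PS = (1/2) * 4 * (23 - 15)
PS = (1/2) * 4 * 8 = 16

16


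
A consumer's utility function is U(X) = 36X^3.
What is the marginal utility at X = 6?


MU = dU/dX = 36*3*X^(3-1)
MU = 108*X^2
At X = 6:
MU = 108 * 6^2
MU = 108 * 36 = 3888

3888


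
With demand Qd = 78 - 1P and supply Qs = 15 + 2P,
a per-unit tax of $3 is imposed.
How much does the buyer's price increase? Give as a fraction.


With a per-unit tax, the buyer's price increase depends on relative slopes.
Supply slope: d = 2, Demand slope: b = 1
Buyer's price increase = d * tax / (b + d)
= 2 * 3 / (1 + 2)
= 6 / 3 = 2

2


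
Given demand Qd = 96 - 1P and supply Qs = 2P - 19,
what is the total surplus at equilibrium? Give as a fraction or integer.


Find equilibrium: 96 - 1P = 2P - 19
96 + 19 = 3P
P* = 115/3 = 115/3
Q* = 2*115/3 - 19 = 173/3
Inverse demand: P = 96 - Q/1, so P_max = 96
Inverse supply: P = 19/2 + Q/2, so P_min = 19/2
CS = (1/2) * 173/3 * (96 - 115/3) = 29929/18
PS = (1/2) * 173/3 * (115/3 - 19/2) = 29929/36
TS = CS + PS = 29929/18 + 29929/36 = 29929/12

29929/12


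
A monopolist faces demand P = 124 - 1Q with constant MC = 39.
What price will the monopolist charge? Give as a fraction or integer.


MR = 124 - 2Q
Set MR = MC: 124 - 2Q = 39
Q* = 85/2
Substitute into demand:
P* = 124 - 1*85/2 = 163/2

163/2


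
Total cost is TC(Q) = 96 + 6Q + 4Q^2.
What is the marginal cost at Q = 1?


MC = dTC/dQ = 6 + 2*4*Q
At Q = 1:
MC = 6 + 8*1
MC = 6 + 8 = 14

14


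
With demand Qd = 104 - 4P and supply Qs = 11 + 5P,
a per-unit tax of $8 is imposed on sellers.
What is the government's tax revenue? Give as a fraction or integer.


With tax on sellers, new supply: Qs' = 11 + 5(P - 8)
= 5P - 29
New equilibrium quantity:
Q_new = 404/9
Tax revenue = tax * Q_new = 8 * 404/9 = 3232/9

3232/9


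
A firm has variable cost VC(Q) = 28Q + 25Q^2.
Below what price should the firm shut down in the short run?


AVC(Q) = VC(Q)/Q = 28 + 25Q
AVC is increasing in Q, so minimum AVC is at Q -> 0+.
Min AVC = 28
The firm should shut down if P < 28.

28


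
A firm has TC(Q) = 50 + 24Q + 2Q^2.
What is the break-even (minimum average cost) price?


AC(Q) = 50/Q + 24 + 2Q
To minimize: dAC/dQ = -50/Q^2 + 2 = 0
Q^2 = 50/2 = 25
Q* = 5
Min AC = 50/5 + 24 + 2*5
Min AC = 10 + 24 + 10 = 44

44


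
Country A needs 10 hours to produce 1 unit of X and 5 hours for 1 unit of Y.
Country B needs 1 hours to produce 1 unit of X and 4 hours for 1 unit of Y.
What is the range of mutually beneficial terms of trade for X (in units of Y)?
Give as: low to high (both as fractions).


Opportunity cost of X for Country A = hours_X / hours_Y = 10/5 = 2 units of Y
Opportunity cost of X for Country B = hours_X / hours_Y = 1/4 = 1/4 units of Y
Terms of trade must be between the two opportunity costs.
Range: 1/4 to 2

1/4 to 2


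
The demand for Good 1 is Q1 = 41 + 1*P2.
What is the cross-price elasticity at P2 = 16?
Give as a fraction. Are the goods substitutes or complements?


dQ1/dP2 = 1
At P2 = 16: Q1 = 41 + 1*16 = 57
Exy = (dQ1/dP2)(P2/Q1) = 1 * 16 / 57 = 16/57
Since Exy > 0, the goods are substitutes.

16/57 (substitutes)


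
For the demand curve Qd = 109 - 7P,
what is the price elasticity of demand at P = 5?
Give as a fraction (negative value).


dQ/dP = -7
At P = 5: Q = 109 - 7*5 = 74
E = (dQ/dP)(P/Q) = (-7)(5/74) = -35/74

-35/74


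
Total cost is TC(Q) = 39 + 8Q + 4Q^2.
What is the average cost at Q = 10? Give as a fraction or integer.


TC(10) = 39 + 8*10 + 4*10^2
TC(10) = 39 + 80 + 400 = 519
AC = TC/Q = 519/10 = 519/10

519/10


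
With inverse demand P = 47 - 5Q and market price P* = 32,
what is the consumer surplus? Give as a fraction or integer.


Maximum willingness to pay (at Q=0): P_max = 47
Quantity demanded at P* = 32:
Q* = (47 - 32)/5 = 3
CS = (1/2) * Q* * (P_max - P*)
CS = (1/2) * 3 * (47 - 32)
CS = (1/2) * 3 * 15 = 45/2

45/2


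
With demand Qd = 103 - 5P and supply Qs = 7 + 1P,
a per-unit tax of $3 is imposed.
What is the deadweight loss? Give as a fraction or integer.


Pre-tax equilibrium quantity: Q* = 23
Post-tax equilibrium quantity: Q_tax = 41/2
Reduction in quantity: Q* - Q_tax = 5/2
DWL = (1/2) * tax * (Q* - Q_tax)
DWL = (1/2) * 3 * 5/2 = 15/4

15/4


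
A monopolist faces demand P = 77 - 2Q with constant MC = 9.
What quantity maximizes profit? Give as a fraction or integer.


TR = P*Q = (77 - 2Q)Q = 77Q - 2Q^2
MR = dTR/dQ = 77 - 4Q
Set MR = MC:
77 - 4Q = 9
68 = 4Q
Q* = 68/4 = 17

17


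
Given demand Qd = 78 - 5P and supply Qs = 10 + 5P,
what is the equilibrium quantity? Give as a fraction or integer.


First find equilibrium price:
78 - 5P = 10 + 5P
P* = 68/10 = 34/5
Then substitute into demand:
Q* = 78 - 5 * 34/5 = 44

44


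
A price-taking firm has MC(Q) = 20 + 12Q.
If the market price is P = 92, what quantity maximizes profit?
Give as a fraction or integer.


In perfect competition, profit is maximized where P = MC.
92 = 20 + 12Q
72 = 12Q
Q* = 72/12 = 6

6


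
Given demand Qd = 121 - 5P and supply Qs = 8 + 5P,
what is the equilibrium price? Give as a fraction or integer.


At equilibrium, Qd = Qs.
121 - 5P = 8 + 5P
121 - 8 = 5P + 5P
113 = 10P
P* = 113/10 = 113/10

113/10


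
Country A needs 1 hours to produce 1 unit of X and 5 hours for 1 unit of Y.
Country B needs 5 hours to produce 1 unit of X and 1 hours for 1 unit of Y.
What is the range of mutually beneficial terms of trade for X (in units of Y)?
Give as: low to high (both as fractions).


Opportunity cost of X for Country A = hours_X / hours_Y = 1/5 = 1/5 units of Y
Opportunity cost of X for Country B = hours_X / hours_Y = 5/1 = 5 units of Y
Terms of trade must be between the two opportunity costs.
Range: 1/5 to 5

1/5 to 5


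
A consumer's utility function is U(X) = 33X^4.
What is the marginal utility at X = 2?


MU = dU/dX = 33*4*X^(4-1)
MU = 132*X^3
At X = 2:
MU = 132 * 2^3
MU = 132 * 8 = 1056

1056


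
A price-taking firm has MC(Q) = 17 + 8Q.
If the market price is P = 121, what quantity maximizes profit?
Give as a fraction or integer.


In perfect competition, profit is maximized where P = MC.
121 = 17 + 8Q
104 = 8Q
Q* = 104/8 = 13

13


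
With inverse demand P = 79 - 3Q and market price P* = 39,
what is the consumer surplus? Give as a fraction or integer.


Maximum willingness to pay (at Q=0): P_max = 79
Quantity demanded at P* = 39:
Q* = (79 - 39)/3 = 40/3
CS = (1/2) * Q* * (P_max - P*)
CS = (1/2) * 40/3 * (79 - 39)
CS = (1/2) * 40/3 * 40 = 800/3

800/3


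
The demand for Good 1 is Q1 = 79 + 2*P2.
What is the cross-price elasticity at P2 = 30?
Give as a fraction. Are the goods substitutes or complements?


dQ1/dP2 = 2
At P2 = 30: Q1 = 79 + 2*30 = 139
Exy = (dQ1/dP2)(P2/Q1) = 2 * 30 / 139 = 60/139
Since Exy > 0, the goods are substitutes.

60/139 (substitutes)


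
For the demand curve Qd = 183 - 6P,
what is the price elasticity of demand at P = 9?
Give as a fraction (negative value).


dQ/dP = -6
At P = 9: Q = 183 - 6*9 = 129
E = (dQ/dP)(P/Q) = (-6)(9/129) = -18/43

-18/43


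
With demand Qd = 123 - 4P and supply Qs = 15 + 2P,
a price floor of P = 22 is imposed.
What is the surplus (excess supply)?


At P = 22:
Qd = 123 - 4*22 = 35
Qs = 15 + 2*22 = 59
Surplus = Qs - Qd = 59 - 35 = 24

24


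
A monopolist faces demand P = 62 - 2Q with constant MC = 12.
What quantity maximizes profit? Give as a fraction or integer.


TR = P*Q = (62 - 2Q)Q = 62Q - 2Q^2
MR = dTR/dQ = 62 - 4Q
Set MR = MC:
62 - 4Q = 12
50 = 4Q
Q* = 50/4 = 25/2

25/2


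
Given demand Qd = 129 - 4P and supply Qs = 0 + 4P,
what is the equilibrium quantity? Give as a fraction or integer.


First find equilibrium price:
129 - 4P = 0 + 4P
P* = 129/8 = 129/8
Then substitute into demand:
Q* = 129 - 4 * 129/8 = 129/2

129/2


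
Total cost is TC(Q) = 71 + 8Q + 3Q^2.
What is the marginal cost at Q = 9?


MC = dTC/dQ = 8 + 2*3*Q
At Q = 9:
MC = 8 + 6*9
MC = 8 + 54 = 62

62


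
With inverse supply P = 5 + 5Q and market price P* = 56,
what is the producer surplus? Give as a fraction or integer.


Minimum supply price (at Q=0): P_min = 5
Quantity supplied at P* = 56:
Q* = (56 - 5)/5 = 51/5
PS = (1/2) * Q* * (P* - P_min)
PS = (1/2) * 51/5 * (56 - 5)
PS = (1/2) * 51/5 * 51 = 2601/10

2601/10


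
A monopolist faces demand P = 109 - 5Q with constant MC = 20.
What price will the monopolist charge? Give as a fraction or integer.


MR = 109 - 10Q
Set MR = MC: 109 - 10Q = 20
Q* = 89/10
Substitute into demand:
P* = 109 - 5*89/10 = 129/2

129/2


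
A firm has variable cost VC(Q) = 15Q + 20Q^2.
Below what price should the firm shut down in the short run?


AVC(Q) = VC(Q)/Q = 15 + 20Q
AVC is increasing in Q, so minimum AVC is at Q -> 0+.
Min AVC = 15
The firm should shut down if P < 15.

15


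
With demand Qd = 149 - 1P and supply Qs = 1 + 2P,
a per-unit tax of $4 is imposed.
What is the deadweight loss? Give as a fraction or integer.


Pre-tax equilibrium quantity: Q* = 299/3
Post-tax equilibrium quantity: Q_tax = 97
Reduction in quantity: Q* - Q_tax = 8/3
DWL = (1/2) * tax * (Q* - Q_tax)
DWL = (1/2) * 4 * 8/3 = 16/3

16/3


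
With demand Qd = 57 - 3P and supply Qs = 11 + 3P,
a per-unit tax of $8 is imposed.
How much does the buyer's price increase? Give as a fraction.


With a per-unit tax, the buyer's price increase depends on relative slopes.
Supply slope: d = 3, Demand slope: b = 3
Buyer's price increase = d * tax / (b + d)
= 3 * 8 / (3 + 3)
= 24 / 6 = 4

4


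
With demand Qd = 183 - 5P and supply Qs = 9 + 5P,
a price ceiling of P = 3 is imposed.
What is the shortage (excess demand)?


At P = 3:
Qd = 183 - 5*3 = 168
Qs = 9 + 5*3 = 24
Shortage = Qd - Qs = 168 - 24 = 144

144


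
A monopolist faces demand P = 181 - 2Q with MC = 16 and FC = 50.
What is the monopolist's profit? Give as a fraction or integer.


MR = MC: 181 - 4Q = 16
Q* = 165/4
P* = 181 - 2*165/4 = 197/2
Profit = (P* - MC)*Q* - FC
= (197/2 - 16)*165/4 - 50
= 165/2*165/4 - 50
= 27225/8 - 50 = 26825/8

26825/8


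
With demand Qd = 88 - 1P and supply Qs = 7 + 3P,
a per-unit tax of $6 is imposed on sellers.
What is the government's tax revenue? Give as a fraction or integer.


With tax on sellers, new supply: Qs' = 7 + 3(P - 6)
= 3P - 11
New equilibrium quantity:
Q_new = 253/4
Tax revenue = tax * Q_new = 6 * 253/4 = 759/2

759/2


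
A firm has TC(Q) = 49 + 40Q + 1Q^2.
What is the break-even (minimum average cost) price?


AC(Q) = 49/Q + 40 + 1Q
To minimize: dAC/dQ = -49/Q^2 + 1 = 0
Q^2 = 49/1 = 49
Q* = 7
Min AC = 49/7 + 40 + 1*7
Min AC = 7 + 40 + 7 = 54

54


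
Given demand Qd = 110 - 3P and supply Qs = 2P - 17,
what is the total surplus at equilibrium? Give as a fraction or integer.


Find equilibrium: 110 - 3P = 2P - 17
110 + 17 = 5P
P* = 127/5 = 127/5
Q* = 2*127/5 - 17 = 169/5
Inverse demand: P = 110/3 - Q/3, so P_max = 110/3
Inverse supply: P = 17/2 + Q/2, so P_min = 17/2
CS = (1/2) * 169/5 * (110/3 - 127/5) = 28561/150
PS = (1/2) * 169/5 * (127/5 - 17/2) = 28561/100
TS = CS + PS = 28561/150 + 28561/100 = 28561/60

28561/60


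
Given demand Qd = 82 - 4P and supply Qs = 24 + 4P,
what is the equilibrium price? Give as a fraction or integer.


At equilibrium, Qd = Qs.
82 - 4P = 24 + 4P
82 - 24 = 4P + 4P
58 = 8P
P* = 58/8 = 29/4

29/4


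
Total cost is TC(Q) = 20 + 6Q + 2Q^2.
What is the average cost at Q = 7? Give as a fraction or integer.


TC(7) = 20 + 6*7 + 2*7^2
TC(7) = 20 + 42 + 98 = 160
AC = TC/Q = 160/7 = 160/7

160/7


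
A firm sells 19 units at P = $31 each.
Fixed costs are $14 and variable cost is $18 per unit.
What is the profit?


Total Revenue = P * Q = 31 * 19 = $589
Total Cost = FC + VC*Q = 14 + 18*19 = $356
Profit = TR - TC = 589 - 356 = $233

$233


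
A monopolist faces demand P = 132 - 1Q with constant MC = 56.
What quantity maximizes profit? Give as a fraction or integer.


TR = P*Q = (132 - 1Q)Q = 132Q - 1Q^2
MR = dTR/dQ = 132 - 2Q
Set MR = MC:
132 - 2Q = 56
76 = 2Q
Q* = 76/2 = 38

38


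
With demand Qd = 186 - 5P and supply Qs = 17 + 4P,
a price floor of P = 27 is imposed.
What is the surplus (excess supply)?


At P = 27:
Qd = 186 - 5*27 = 51
Qs = 17 + 4*27 = 125
Surplus = Qs - Qd = 125 - 51 = 74

74


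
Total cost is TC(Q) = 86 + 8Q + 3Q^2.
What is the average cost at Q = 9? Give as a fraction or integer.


TC(9) = 86 + 8*9 + 3*9^2
TC(9) = 86 + 72 + 243 = 401
AC = TC/Q = 401/9 = 401/9

401/9


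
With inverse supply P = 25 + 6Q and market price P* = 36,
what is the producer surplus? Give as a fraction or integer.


Minimum supply price (at Q=0): P_min = 25
Quantity supplied at P* = 36:
Q* = (36 - 25)/6 = 11/6
PS = (1/2) * Q* * (P* - P_min)
PS = (1/2) * 11/6 * (36 - 25)
PS = (1/2) * 11/6 * 11 = 121/12

121/12
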